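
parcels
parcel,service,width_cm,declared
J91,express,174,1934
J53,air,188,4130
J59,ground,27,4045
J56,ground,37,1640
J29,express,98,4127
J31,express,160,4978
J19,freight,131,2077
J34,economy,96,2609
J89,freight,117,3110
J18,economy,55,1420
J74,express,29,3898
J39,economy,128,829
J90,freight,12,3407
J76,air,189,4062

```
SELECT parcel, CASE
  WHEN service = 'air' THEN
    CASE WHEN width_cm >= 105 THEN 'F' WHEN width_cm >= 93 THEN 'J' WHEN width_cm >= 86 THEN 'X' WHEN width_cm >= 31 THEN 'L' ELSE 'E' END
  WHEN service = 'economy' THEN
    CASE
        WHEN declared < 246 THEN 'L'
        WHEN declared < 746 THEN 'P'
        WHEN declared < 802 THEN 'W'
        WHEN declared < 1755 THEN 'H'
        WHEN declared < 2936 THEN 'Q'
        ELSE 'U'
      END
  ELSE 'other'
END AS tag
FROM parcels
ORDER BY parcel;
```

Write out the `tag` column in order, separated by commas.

parcel=J18: service='economy' → inner[declared < 1755] → H
parcel=J19: service='freight' → outer ELSE → other
parcel=J29: service='express' → outer ELSE → other
parcel=J31: service='express' → outer ELSE → other
parcel=J34: service='economy' → inner[declared < 2936] → Q
parcel=J39: service='economy' → inner[declared < 1755] → H
parcel=J53: service='air' → inner[width_cm >= 105] → F
parcel=J56: service='ground' → outer ELSE → other
parcel=J59: service='ground' → outer ELSE → other
parcel=J74: service='express' → outer ELSE → other
parcel=J76: service='air' → inner[width_cm >= 105] → F
parcel=J89: service='freight' → outer ELSE → other
parcel=J90: service='freight' → outer ELSE → other
parcel=J91: service='express' → outer ELSE → other

H, other, other, other, Q, H, F, other, other, other, F, other, other, other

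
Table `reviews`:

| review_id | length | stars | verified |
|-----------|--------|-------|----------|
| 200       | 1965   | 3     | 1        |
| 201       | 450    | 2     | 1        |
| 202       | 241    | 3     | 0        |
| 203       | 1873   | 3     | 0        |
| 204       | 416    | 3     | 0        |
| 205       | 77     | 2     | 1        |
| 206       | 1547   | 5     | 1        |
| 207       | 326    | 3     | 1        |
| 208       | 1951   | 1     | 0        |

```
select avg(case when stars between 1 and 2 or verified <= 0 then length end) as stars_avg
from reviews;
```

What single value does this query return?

834.6666666667

review_id=200: ✗
review_id=201: ✓ → 450
review_id=202: ✓ → 241
review_id=203: ✓ → 1873
review_id=204: ✓ → 416
review_id=205: ✓ → 77
review_id=206: ✗
review_id=207: ✗
review_id=208: ✓ → 1951
stars_avg = (450 + 241 + 1873 + 416 + 77 + 1951) / 6 = 834.6666666667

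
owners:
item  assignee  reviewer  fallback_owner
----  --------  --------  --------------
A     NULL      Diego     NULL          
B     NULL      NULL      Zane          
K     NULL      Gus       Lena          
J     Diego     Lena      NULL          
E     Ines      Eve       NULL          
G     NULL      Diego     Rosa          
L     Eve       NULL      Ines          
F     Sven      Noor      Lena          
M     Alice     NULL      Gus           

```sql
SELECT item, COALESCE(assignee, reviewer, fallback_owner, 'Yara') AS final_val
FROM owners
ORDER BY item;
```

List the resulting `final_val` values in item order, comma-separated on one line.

Diego, Zane, Ines, Sven, Diego, Diego, Gus, Eve, Alice

item=A: assignee=NULL, reviewer=Diego → Diego
item=B: assignee=NULL, reviewer=NULL, fallback_owner=Zane → Zane
item=E: assignee=Ines → Ines
item=F: assignee=Sven → Sven
item=G: assignee=NULL, reviewer=Diego → Diego
item=J: assignee=Diego → Diego
item=K: assignee=NULL, reviewer=Gus → Gus
item=L: assignee=Eve → Eve
item=M: assignee=Alice → Alice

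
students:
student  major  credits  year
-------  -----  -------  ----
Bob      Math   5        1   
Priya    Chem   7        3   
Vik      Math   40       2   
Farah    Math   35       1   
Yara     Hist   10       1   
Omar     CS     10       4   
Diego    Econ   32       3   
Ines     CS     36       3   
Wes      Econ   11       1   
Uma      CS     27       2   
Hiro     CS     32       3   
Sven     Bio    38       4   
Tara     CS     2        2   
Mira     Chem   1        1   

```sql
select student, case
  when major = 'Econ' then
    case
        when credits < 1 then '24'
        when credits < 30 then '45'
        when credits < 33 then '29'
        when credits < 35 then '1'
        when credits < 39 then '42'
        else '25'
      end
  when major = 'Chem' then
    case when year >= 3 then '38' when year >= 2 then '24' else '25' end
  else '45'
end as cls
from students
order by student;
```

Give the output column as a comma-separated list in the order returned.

45, 29, 45, 45, 45, 25, 45, 38, 45, 45, 45, 45, 45, 45

student=Bob: major='Math' → outer ELSE → 45
student=Diego: major='Econ' → inner[credits < 33] → 29
student=Farah: major='Math' → outer ELSE → 45
student=Hiro: major='CS' → outer ELSE → 45
student=Ines: major='CS' → outer ELSE → 45
student=Mira: major='Chem' → inner[ELSE] → 25
student=Omar: major='CS' → outer ELSE → 45
student=Priya: major='Chem' → inner[year >= 3] → 38
student=Sven: major='Bio' → outer ELSE → 45
student=Tara: major='CS' → outer ELSE → 45
student=Uma: major='CS' → outer ELSE → 45
student=Vik: major='Math' → outer ELSE → 45
student=Wes: major='Econ' → inner[credits < 30] → 45
student=Yara: major='Hist' → outer ELSE → 45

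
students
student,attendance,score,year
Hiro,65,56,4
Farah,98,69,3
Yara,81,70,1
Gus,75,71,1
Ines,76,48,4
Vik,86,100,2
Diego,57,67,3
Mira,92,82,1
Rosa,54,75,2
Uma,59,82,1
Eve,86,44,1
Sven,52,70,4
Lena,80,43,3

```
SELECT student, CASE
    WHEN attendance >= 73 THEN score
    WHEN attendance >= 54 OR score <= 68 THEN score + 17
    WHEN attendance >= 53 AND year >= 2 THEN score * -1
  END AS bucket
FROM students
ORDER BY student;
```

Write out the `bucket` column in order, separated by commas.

student=Diego: attendance >= 54 OR score <= 68 → 84
student=Eve: attendance >= 73 → 44
student=Farah: attendance >= 73 → 69
student=Gus: attendance >= 73 → 71
student=Hiro: attendance >= 54 OR score <= 68 → 73
student=Ines: attendance >= 73 → 48
student=Lena: attendance >= 73 → 43
student=Mira: attendance >= 73 → 82
student=Rosa: attendance >= 54 OR score <= 68 → 92
student=Sven: (no match → NULL) → NULL
student=Uma: attendance >= 54 OR score <= 68 → 99
student=Vik: attendance >= 73 → 100
student=Yara: attendance >= 73 → 70

84, 44, 69, 71, 73, 48, 43, 82, 92, NULL, 99, 100, 70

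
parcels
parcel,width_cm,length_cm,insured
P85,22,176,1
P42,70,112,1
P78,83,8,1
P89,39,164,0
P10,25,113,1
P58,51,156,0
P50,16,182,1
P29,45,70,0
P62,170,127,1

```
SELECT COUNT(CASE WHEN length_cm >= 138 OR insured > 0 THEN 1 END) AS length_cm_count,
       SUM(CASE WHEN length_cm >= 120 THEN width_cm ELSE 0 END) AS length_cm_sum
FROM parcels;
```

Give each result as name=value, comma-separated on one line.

length_cm_count=8, length_cm_sum=298

[length_cm_count: length_cm >= 138 OR insured > 0]
parcel=P85: ✓ → 1
parcel=P42: ✓ → 1
parcel=P78: ✓ → 1
parcel=P89: ✓ → 1
parcel=P10: ✓ → 1
parcel=P58: ✓ → 1
parcel=P50: ✓ → 1
parcel=P29: ✗
parcel=P62: ✓ → 1
length_cm_count = COUNT(1, 1, 1, 1, 1, 1, 1, 1) = 8
—
[length_cm_sum: length_cm >= 120]
parcel=P85: ✓ → 22
parcel=P42: ✗
parcel=P78: ✗
parcel=P89: ✓ → 39
parcel=P10: ✗
parcel=P58: ✓ → 51
parcel=P50: ✓ → 16
parcel=P29: ✗
parcel=P62: ✓ → 170
length_cm_sum = 22 + 39 + 51 + 16 + 170 = 298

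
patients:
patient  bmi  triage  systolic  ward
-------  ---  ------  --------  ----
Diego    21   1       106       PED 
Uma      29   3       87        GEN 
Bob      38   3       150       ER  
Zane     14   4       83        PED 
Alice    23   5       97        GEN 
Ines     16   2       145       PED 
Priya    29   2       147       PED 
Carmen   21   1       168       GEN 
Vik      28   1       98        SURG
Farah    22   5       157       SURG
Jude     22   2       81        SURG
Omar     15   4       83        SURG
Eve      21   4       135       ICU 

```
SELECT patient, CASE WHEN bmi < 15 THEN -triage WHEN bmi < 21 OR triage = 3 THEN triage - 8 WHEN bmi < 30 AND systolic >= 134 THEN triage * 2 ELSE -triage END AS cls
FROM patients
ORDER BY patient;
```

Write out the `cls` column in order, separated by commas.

patient=Alice: ELSE → -5
patient=Bob: bmi < 21 OR triage = 3 → -5
patient=Carmen: bmi < 30 AND systolic >= 134 → 2
patient=Diego: ELSE → -1
patient=Eve: bmi < 30 AND systolic >= 134 → 8
patient=Farah: bmi < 30 AND systolic >= 134 → 10
patient=Ines: bmi < 21 OR triage = 3 → -6
patient=Jude: ELSE → -2
patient=Omar: bmi < 21 OR triage = 3 → -4
patient=Priya: bmi < 30 AND systolic >= 134 → 4
patient=Uma: bmi < 21 OR triage = 3 → -5
patient=Vik: ELSE → -1
patient=Zane: bmi < 15 → -4

-5, -5, 2, -1, 8, 10, -6, -2, -4, 4, -5, -1, -4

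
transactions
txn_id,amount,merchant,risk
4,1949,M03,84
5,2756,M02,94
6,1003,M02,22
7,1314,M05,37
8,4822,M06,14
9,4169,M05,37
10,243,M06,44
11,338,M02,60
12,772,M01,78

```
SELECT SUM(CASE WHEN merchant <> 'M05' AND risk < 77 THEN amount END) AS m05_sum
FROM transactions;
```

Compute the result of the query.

6406

txn_id=4: ✗
txn_id=5: ✗
txn_id=6: ✓ → 1003
txn_id=7: ✗
txn_id=8: ✓ → 4822
txn_id=9: ✗
txn_id=10: ✓ → 243
txn_id=11: ✓ → 338
txn_id=12: ✗
m05_sum = 1003 + 4822 + 243 + 338 = 6406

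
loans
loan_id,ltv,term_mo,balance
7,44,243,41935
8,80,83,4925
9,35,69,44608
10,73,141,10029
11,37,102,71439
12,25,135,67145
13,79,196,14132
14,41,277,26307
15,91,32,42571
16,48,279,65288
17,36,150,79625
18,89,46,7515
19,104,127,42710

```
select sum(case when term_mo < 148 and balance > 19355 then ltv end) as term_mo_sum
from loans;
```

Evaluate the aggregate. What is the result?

loan_id=7: ✗
loan_id=8: ✗
loan_id=9: ✓ → 35
loan_id=10: ✗
loan_id=11: ✓ → 37
loan_id=12: ✓ → 25
loan_id=13: ✗
loan_id=14: ✗
loan_id=15: ✓ → 91
loan_id=16: ✗
loan_id=17: ✗
loan_id=18: ✗
loan_id=19: ✓ → 104
term_mo_sum = 35 + 37 + 25 + 91 + 104 = 292

292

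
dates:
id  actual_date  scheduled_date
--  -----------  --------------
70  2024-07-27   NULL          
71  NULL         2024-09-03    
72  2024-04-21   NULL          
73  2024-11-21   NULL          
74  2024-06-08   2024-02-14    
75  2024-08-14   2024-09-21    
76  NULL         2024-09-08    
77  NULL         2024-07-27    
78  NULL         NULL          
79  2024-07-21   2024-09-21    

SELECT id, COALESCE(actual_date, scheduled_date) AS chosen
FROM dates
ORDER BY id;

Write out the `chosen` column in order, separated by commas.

2024-07-27, 2024-09-03, 2024-04-21, 2024-11-21, 2024-06-08, 2024-08-14, 2024-09-08, 2024-07-27, NULL, 2024-07-21

id=70: actual_date=2024-07-27 → 2024-07-27
id=71: actual_date=NULL, scheduled_date=2024-09-03 → 2024-09-03
id=72: actual_date=2024-04-21 → 2024-04-21
id=73: actual_date=2024-11-21 → 2024-11-21
id=74: actual_date=2024-06-08 → 2024-06-08
id=75: actual_date=2024-08-14 → 2024-08-14
id=76: actual_date=NULL, scheduled_date=2024-09-08 → 2024-09-08
id=77: actual_date=NULL, scheduled_date=2024-07-27 → 2024-07-27
id=78: actual_date=NULL, scheduled_date=NULL (all NULL) → NULL
id=79: actual_date=2024-07-21 → 2024-07-21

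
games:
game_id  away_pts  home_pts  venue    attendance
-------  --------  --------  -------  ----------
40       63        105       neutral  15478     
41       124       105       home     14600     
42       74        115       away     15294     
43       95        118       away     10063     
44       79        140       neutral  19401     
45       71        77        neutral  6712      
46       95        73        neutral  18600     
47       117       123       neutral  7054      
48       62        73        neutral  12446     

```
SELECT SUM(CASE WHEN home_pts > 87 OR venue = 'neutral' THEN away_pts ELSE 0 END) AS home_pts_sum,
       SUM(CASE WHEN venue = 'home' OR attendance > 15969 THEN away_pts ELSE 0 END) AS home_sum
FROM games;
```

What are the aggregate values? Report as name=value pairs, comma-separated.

home_pts_sum=780, home_sum=298

[home_pts_sum: home_pts > 87 OR venue = 'neutral']
game_id=40: ✓ → 63
game_id=41: ✓ → 124
game_id=42: ✓ → 74
game_id=43: ✓ → 95
game_id=44: ✓ → 79
game_id=45: ✓ → 71
game_id=46: ✓ → 95
game_id=47: ✓ → 117
game_id=48: ✓ → 62
home_pts_sum = 63 + 124 + 74 + 95 + 79 + 71 + 95 + 117 + 62 = 780
—
[home_sum: venue = 'home' OR attendance > 15969]
game_id=40: ✗
game_id=41: ✓ → 124
game_id=42: ✗
game_id=43: ✗
game_id=44: ✓ → 79
game_id=45: ✗
game_id=46: ✓ → 95
game_id=47: ✗
game_id=48: ✗
home_sum = 124 + 79 + 95 = 298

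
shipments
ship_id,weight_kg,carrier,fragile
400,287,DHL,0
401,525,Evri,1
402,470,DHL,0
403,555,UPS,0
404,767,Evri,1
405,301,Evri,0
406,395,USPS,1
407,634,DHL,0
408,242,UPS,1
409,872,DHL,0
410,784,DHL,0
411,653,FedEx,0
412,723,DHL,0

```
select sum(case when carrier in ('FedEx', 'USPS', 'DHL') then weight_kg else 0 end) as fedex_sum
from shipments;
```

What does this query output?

4818

ship_id=400: ✓ → 287
ship_id=401: ✗
ship_id=402: ✓ → 470
ship_id=403: ✗
ship_id=404: ✗
ship_id=405: ✗
ship_id=406: ✓ → 395
ship_id=407: ✓ → 634
ship_id=408: ✗
ship_id=409: ✓ → 872
ship_id=410: ✓ → 784
ship_id=411: ✓ → 653
ship_id=412: ✓ → 723
fedex_sum = 287 + 470 + 395 + 634 + 872 + 784 + 653 + 723 = 4818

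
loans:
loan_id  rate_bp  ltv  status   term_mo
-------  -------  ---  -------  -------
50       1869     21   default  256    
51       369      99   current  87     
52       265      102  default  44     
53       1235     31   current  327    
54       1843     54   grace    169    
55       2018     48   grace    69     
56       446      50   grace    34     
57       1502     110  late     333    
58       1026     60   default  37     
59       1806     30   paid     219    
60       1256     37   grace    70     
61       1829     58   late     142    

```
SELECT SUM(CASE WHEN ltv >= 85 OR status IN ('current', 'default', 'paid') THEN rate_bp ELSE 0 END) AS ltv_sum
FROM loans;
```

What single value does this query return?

loan_id=50: ✓ → 1869
loan_id=51: ✓ → 369
loan_id=52: ✓ → 265
loan_id=53: ✓ → 1235
loan_id=54: ✗
loan_id=55: ✗
loan_id=56: ✗
loan_id=57: ✓ → 1502
loan_id=58: ✓ → 1026
loan_id=59: ✓ → 1806
loan_id=60: ✗
loan_id=61: ✗
ltv_sum = 1869 + 369 + 265 + 1235 + 1502 + 1026 + 1806 = 8072

8072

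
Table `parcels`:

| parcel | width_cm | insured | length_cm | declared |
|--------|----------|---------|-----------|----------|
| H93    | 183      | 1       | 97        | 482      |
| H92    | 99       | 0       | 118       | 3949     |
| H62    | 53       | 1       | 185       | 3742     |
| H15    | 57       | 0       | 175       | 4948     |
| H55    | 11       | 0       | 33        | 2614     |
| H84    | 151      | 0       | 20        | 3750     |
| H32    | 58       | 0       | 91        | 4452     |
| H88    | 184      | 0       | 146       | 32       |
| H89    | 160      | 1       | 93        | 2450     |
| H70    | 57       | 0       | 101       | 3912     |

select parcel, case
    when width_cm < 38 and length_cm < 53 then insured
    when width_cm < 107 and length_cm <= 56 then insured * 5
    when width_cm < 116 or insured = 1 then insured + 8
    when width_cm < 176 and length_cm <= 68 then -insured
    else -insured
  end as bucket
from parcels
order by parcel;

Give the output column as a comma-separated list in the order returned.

parcel=H15: width_cm < 116 or insured = 1 → 8
parcel=H32: width_cm < 116 or insured = 1 → 8
parcel=H55: width_cm < 38 and length_cm < 53 → 0
parcel=H62: width_cm < 116 or insured = 1 → 9
parcel=H70: width_cm < 116 or insured = 1 → 8
parcel=H84: width_cm < 176 and length_cm <= 68 → 0
parcel=H88: ELSE → 0
parcel=H89: width_cm < 116 or insured = 1 → 9
parcel=H92: width_cm < 116 or insured = 1 → 8
parcel=H93: width_cm < 116 or insured = 1 → 9

8, 8, 0, 9, 8, 0, 0, 9, 8, 9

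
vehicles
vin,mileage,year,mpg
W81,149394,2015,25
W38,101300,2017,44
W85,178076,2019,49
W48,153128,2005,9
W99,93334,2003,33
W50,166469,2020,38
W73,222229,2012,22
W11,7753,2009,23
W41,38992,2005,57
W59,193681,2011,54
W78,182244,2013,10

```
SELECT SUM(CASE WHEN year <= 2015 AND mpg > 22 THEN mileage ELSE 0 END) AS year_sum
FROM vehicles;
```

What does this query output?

vin=W81: ✓ → 149394
vin=W38: ✗
vin=W85: ✗
vin=W48: ✗
vin=W99: ✓ → 93334
vin=W50: ✗
vin=W73: ✗
vin=W11: ✓ → 7753
vin=W41: ✓ → 38992
vin=W59: ✓ → 193681
vin=W78: ✗
year_sum = 149394 + 93334 + 7753 + 38992 + 193681 = 483154

483154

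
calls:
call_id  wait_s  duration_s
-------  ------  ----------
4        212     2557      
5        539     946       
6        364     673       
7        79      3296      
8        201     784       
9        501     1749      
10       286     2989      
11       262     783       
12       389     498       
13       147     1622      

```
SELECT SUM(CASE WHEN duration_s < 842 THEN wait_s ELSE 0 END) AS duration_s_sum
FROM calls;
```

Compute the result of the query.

call_id=4: ✗
call_id=5: ✗
call_id=6: ✓ → 364
call_id=7: ✗
call_id=8: ✓ → 201
call_id=9: ✗
call_id=10: ✗
call_id=11: ✓ → 262
call_id=12: ✓ → 389
call_id=13: ✗
duration_s_sum = 364 + 201 + 262 + 389 = 1216

1216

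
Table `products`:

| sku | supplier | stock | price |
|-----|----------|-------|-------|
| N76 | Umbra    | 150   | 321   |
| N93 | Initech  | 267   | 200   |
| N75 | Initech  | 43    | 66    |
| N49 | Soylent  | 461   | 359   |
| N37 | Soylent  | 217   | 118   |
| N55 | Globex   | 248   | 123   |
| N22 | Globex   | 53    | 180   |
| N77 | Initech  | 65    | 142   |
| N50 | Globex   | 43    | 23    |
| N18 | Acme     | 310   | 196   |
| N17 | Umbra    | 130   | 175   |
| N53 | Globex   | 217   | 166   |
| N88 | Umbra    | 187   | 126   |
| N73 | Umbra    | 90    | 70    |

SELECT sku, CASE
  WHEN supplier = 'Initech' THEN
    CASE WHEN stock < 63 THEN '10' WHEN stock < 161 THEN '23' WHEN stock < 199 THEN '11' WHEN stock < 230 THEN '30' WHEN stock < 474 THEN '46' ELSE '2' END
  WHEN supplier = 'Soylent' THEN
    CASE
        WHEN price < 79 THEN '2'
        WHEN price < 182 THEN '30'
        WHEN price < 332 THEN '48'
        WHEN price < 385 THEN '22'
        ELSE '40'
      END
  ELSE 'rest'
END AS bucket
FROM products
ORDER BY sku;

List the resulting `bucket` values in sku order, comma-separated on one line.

sku=N17: supplier='Umbra' → outer ELSE → rest
sku=N18: supplier='Acme' → outer ELSE → rest
sku=N22: supplier='Globex' → outer ELSE → rest
sku=N37: supplier='Soylent' → inner[price < 182] → 30
sku=N49: supplier='Soylent' → inner[price < 385] → 22
sku=N50: supplier='Globex' → outer ELSE → rest
sku=N53: supplier='Globex' → outer ELSE → rest
sku=N55: supplier='Globex' → outer ELSE → rest
sku=N73: supplier='Umbra' → outer ELSE → rest
sku=N75: supplier='Initech' → inner[stock < 63] → 10
sku=N76: supplier='Umbra' → outer ELSE → rest
sku=N77: supplier='Initech' → inner[stock < 161] → 23
sku=N88: supplier='Umbra' → outer ELSE → rest
sku=N93: supplier='Initech' → inner[stock < 474] → 46

rest, rest, rest, 30, 22, rest, rest, rest, rest, 10, rest, 23, rest, 46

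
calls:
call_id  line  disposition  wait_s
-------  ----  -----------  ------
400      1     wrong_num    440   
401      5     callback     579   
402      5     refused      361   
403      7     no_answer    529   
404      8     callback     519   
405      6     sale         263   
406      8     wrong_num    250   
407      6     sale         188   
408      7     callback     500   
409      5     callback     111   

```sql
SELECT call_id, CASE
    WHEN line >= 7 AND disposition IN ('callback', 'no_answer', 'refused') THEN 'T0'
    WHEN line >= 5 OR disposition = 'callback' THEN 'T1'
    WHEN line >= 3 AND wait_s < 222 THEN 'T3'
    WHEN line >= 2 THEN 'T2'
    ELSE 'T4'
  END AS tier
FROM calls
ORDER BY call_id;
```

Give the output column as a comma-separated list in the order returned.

T4, T1, T1, T0, T0, T1, T1, T1, T0, T1

call_id=400: ELSE → T4
call_id=401: line >= 5 OR disposition = 'callback' → T1
call_id=402: line >= 5 OR disposition = 'callback' → T1
call_id=403: line >= 7 AND disposition IN ('callback', 'no_answer', 'refused') → T0
call_id=404: line >= 7 AND disposition IN ('callback', 'no_answer', 'refused') → T0
call_id=405: line >= 5 OR disposition = 'callback' → T1
call_id=406: line >= 5 OR disposition = 'callback' → T1
call_id=407: line >= 5 OR disposition = 'callback' → T1
call_id=408: line >= 7 AND disposition IN ('callback', 'no_answer', 'refused') → T0
call_id=409: line >= 5 OR disposition = 'callback' → T1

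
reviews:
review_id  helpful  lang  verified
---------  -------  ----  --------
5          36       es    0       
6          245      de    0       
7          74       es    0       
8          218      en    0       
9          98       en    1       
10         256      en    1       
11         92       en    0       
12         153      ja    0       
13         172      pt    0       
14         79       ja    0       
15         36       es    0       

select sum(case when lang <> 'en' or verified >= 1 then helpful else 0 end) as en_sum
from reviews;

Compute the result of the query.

review_id=5: ✓ → 36
review_id=6: ✓ → 245
review_id=7: ✓ → 74
review_id=8: ✗
review_id=9: ✓ → 98
review_id=10: ✓ → 256
review_id=11: ✗
review_id=12: ✓ → 153
review_id=13: ✓ → 172
review_id=14: ✓ → 79
review_id=15: ✓ → 36
en_sum = 36 + 245 + 74 + 98 + 256 + 153 + 172 + 79 + 36 = 1149

1149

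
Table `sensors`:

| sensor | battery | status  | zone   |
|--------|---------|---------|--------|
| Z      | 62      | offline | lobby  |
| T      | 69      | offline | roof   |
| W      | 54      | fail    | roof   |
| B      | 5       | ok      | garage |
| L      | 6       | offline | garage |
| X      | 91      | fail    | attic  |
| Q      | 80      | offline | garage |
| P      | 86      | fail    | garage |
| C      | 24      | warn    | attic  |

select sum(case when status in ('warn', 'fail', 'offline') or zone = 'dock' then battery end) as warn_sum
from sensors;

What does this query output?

472

sensor=Z: ✓ → 62
sensor=T: ✓ → 69
sensor=W: ✓ → 54
sensor=B: ✗
sensor=L: ✓ → 6
sensor=X: ✓ → 91
sensor=Q: ✓ → 80
sensor=P: ✓ → 86
sensor=C: ✓ → 24
warn_sum = 62 + 69 + 54 + 6 + 91 + 80 + 86 + 24 = 472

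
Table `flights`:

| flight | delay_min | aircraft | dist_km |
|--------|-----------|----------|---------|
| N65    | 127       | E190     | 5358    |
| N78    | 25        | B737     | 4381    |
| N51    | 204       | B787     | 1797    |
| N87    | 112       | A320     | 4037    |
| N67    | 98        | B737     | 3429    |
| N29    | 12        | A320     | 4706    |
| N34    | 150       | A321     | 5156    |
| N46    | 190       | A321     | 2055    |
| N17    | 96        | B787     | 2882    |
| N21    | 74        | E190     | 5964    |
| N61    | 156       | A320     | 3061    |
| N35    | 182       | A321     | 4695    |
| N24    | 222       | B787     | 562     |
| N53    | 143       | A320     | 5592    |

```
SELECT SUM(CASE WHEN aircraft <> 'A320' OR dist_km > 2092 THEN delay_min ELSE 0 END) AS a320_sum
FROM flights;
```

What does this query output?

flight=N65: ✓ → 127
flight=N78: ✓ → 25
flight=N51: ✓ → 204
flight=N87: ✓ → 112
flight=N67: ✓ → 98
flight=N29: ✓ → 12
flight=N34: ✓ → 150
flight=N46: ✓ → 190
flight=N17: ✓ → 96
flight=N21: ✓ → 74
flight=N61: ✓ → 156
flight=N35: ✓ → 182
flight=N24: ✓ → 222
flight=N53: ✓ → 143
a320_sum = 127 + 25 + 204 + 112 + 98 + 12 + 150 + 190 + 96 + 74 + 156 + 182 + 222 + 143 = 1791

1791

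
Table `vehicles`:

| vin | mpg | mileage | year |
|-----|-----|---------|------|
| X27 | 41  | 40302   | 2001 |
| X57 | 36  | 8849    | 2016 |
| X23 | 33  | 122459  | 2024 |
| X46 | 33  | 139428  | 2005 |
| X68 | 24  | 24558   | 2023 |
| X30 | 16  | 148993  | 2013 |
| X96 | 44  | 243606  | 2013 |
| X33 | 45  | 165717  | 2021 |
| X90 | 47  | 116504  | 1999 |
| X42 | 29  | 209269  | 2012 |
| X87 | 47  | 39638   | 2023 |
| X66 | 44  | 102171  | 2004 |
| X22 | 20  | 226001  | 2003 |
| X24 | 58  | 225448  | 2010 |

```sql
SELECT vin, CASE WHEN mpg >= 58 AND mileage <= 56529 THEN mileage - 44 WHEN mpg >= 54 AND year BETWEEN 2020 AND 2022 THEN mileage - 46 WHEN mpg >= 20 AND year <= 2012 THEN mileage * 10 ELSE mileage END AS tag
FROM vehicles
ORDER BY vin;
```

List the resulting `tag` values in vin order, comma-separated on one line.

2260010, 122459, 2254480, 403020, 148993, 165717, 2092690, 1394280, 8849, 1021710, 24558, 39638, 1165040, 243606

vin=X22: mpg >= 20 AND year <= 2012 → 2260010
vin=X23: ELSE → 122459
vin=X24: mpg >= 20 AND year <= 2012 → 2254480
vin=X27: mpg >= 20 AND year <= 2012 → 403020
vin=X30: ELSE → 148993
vin=X33: ELSE → 165717
vin=X42: mpg >= 20 AND year <= 2012 → 2092690
vin=X46: mpg >= 20 AND year <= 2012 → 1394280
vin=X57: ELSE → 8849
vin=X66: mpg >= 20 AND year <= 2012 → 1021710
vin=X68: ELSE → 24558
vin=X87: ELSE → 39638
vin=X90: mpg >= 20 AND year <= 2012 → 1165040
vin=X96: ELSE → 243606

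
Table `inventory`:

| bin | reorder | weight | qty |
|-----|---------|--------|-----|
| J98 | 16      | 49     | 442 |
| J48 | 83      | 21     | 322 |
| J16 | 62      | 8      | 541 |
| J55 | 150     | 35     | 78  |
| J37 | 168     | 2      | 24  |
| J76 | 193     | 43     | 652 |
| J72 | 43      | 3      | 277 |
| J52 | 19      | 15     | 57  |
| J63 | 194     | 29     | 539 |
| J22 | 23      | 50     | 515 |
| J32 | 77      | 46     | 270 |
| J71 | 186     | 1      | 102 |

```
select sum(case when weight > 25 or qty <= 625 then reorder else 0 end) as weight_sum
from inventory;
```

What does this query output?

bin=J98: ✓ → 16
bin=J48: ✓ → 83
bin=J16: ✓ → 62
bin=J55: ✓ → 150
bin=J37: ✓ → 168
bin=J76: ✓ → 193
bin=J72: ✓ → 43
bin=J52: ✓ → 19
bin=J63: ✓ → 194
bin=J22: ✓ → 23
bin=J32: ✓ → 77
bin=J71: ✓ → 186
weight_sum = 16 + 83 + 62 + 150 + 168 + 193 + 43 + 19 + 194 + 23 + 77 + 186 = 1214

1214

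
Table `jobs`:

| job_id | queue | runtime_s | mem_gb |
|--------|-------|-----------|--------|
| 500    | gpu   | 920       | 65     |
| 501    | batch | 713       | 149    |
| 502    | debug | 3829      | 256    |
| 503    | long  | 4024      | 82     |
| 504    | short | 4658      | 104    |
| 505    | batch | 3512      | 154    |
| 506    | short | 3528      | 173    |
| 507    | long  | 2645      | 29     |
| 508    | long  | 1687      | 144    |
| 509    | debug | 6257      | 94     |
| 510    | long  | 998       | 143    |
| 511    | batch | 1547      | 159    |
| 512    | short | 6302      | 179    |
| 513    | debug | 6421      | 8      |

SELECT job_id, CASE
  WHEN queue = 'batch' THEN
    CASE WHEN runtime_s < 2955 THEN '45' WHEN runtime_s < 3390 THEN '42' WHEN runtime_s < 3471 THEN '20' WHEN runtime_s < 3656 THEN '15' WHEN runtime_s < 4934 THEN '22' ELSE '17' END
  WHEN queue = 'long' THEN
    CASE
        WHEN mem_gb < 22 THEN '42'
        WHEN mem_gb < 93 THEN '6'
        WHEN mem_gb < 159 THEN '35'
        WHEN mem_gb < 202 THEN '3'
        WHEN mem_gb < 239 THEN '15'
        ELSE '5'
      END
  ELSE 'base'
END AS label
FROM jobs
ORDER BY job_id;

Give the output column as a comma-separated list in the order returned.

job_id=500: queue='gpu' → outer ELSE → base
job_id=501: queue='batch' → inner[runtime_s < 2955] → 45
job_id=502: queue='debug' → outer ELSE → base
job_id=503: queue='long' → inner[mem_gb < 93] → 6
job_id=504: queue='short' → outer ELSE → base
job_id=505: queue='batch' → inner[runtime_s < 3656] → 15
job_id=506: queue='short' → outer ELSE → base
job_id=507: queue='long' → inner[mem_gb < 93] → 6
job_id=508: queue='long' → inner[mem_gb < 159] → 35
job_id=509: queue='debug' → outer ELSE → base
job_id=510: queue='long' → inner[mem_gb < 159] → 35
job_id=511: queue='batch' → inner[runtime_s < 2955] → 45
job_id=512: queue='short' → outer ELSE → base
job_id=513: queue='debug' → outer ELSE → base

base, 45, base, 6, base, 15, base, 6, 35, base, 35, 45, base, base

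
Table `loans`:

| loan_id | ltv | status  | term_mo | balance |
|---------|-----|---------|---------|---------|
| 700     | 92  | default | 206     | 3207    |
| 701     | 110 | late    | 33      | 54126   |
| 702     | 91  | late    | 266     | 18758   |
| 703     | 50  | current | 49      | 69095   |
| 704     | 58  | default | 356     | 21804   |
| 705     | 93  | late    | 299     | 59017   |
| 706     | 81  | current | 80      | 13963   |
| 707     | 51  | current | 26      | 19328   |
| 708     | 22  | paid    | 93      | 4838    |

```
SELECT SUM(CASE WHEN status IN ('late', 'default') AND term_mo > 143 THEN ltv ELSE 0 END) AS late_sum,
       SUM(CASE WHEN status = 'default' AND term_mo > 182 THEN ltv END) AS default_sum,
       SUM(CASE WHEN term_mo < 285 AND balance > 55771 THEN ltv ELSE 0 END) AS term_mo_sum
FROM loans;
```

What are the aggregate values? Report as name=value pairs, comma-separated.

late_sum=334, default_sum=150, term_mo_sum=50

[late_sum: status IN ('late', 'default') AND term_mo > 143]
loan_id=700: ✓ → 92
loan_id=701: ✗
loan_id=702: ✓ → 91
loan_id=703: ✗
loan_id=704: ✓ → 58
loan_id=705: ✓ → 93
loan_id=706: ✗
loan_id=707: ✗
loan_id=708: ✗
late_sum = 92 + 91 + 58 + 93 = 334
—
[default_sum: status = 'default' AND term_mo > 182]
loan_id=700: ✓ → 92
loan_id=701: ✗
loan_id=702: ✗
loan_id=703: ✗
loan_id=704: ✓ → 58
loan_id=705: ✗
loan_id=706: ✗
loan_id=707: ✗
loan_id=708: ✗
default_sum = 92 + 58 = 150
—
[term_mo_sum: term_mo < 285 AND balance > 55771]
loan_id=700: ✗
loan_id=701: ✗
loan_id=702: ✗
loan_id=703: ✓ → 50
loan_id=704: ✗
loan_id=705: ✗
loan_id=706: ✗
loan_id=707: ✗
loan_id=708: ✗
term_mo_sum = 50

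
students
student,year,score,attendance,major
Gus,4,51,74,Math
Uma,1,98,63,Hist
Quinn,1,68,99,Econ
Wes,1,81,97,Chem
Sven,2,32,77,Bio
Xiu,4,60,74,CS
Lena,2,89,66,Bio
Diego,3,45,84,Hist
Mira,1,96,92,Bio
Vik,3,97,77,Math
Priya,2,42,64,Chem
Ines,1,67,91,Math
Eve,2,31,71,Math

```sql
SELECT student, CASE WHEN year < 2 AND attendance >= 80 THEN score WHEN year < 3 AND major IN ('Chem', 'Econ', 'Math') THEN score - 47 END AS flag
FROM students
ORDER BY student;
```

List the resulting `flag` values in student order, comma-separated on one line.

NULL, -16, NULL, 67, NULL, 96, -5, 68, NULL, NULL, NULL, 81, NULL

student=Diego: (no match → NULL) → NULL
student=Eve: year < 3 AND major IN ('Chem', 'Econ', 'Math') → -16
student=Gus: (no match → NULL) → NULL
student=Ines: year < 2 AND attendance >= 80 → 67
student=Lena: (no match → NULL) → NULL
student=Mira: year < 2 AND attendance >= 80 → 96
student=Priya: year < 3 AND major IN ('Chem', 'Econ', 'Math') → -5
student=Quinn: year < 2 AND attendance >= 80 → 68
student=Sven: (no match → NULL) → NULL
student=Uma: (no match → NULL) → NULL
student=Vik: (no match → NULL) → NULL
student=Wes: year < 2 AND attendance >= 80 → 81
student=Xiu: (no match → NULL) → NULL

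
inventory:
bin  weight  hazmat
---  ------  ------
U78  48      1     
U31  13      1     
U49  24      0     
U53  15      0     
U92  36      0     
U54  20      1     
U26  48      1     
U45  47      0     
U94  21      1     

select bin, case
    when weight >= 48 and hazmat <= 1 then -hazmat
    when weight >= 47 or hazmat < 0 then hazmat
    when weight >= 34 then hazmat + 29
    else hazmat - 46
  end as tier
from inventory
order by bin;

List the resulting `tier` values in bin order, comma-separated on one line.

bin=U26: weight >= 48 and hazmat <= 1 → -1
bin=U31: ELSE → -45
bin=U45: weight >= 47 or hazmat < 0 → 0
bin=U49: ELSE → -46
bin=U53: ELSE → -46
bin=U54: ELSE → -45
bin=U78: weight >= 48 and hazmat <= 1 → -1
bin=U92: weight >= 34 → 29
bin=U94: ELSE → -45

-1, -45, 0, -46, -46, -45, -1, 29, -45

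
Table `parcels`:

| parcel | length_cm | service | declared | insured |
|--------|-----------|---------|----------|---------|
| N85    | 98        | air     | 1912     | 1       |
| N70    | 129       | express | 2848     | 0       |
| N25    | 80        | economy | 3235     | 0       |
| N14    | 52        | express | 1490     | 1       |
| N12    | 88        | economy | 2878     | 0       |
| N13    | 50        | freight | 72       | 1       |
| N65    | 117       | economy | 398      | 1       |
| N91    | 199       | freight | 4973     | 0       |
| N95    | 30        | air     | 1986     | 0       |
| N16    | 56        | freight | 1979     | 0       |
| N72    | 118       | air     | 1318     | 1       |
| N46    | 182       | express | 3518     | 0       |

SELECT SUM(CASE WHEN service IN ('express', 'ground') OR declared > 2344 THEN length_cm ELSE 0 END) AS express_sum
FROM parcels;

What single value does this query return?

parcel=N85: ✗
parcel=N70: ✓ → 129
parcel=N25: ✓ → 80
parcel=N14: ✓ → 52
parcel=N12: ✓ → 88
parcel=N13: ✗
parcel=N65: ✗
parcel=N91: ✓ → 199
parcel=N95: ✗
parcel=N16: ✗
parcel=N72: ✗
parcel=N46: ✓ → 182
express_sum = 129 + 80 + 52 + 88 + 199 + 182 = 730

730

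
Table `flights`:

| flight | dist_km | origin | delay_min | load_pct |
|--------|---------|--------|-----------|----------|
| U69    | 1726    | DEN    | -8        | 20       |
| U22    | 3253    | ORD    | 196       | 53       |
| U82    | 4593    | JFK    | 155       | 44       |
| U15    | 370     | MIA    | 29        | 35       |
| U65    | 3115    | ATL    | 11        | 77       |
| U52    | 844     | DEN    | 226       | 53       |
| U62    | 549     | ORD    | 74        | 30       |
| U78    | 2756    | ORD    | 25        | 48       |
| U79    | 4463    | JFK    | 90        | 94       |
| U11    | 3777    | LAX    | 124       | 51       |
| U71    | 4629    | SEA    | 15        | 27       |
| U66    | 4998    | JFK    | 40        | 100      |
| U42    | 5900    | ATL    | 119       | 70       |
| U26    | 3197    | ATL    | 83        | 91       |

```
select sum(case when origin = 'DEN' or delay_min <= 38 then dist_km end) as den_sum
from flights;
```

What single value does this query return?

flight=U69: ✓ → 1726
flight=U22: ✗
flight=U82: ✗
flight=U15: ✓ → 370
flight=U65: ✓ → 3115
flight=U52: ✓ → 844
flight=U62: ✗
flight=U78: ✓ → 2756
flight=U79: ✗
flight=U11: ✗
flight=U71: ✓ → 4629
flight=U66: ✗
flight=U42: ✗
flight=U26: ✗
den_sum = 1726 + 370 + 3115 + 844 + 2756 + 4629 = 13440

13440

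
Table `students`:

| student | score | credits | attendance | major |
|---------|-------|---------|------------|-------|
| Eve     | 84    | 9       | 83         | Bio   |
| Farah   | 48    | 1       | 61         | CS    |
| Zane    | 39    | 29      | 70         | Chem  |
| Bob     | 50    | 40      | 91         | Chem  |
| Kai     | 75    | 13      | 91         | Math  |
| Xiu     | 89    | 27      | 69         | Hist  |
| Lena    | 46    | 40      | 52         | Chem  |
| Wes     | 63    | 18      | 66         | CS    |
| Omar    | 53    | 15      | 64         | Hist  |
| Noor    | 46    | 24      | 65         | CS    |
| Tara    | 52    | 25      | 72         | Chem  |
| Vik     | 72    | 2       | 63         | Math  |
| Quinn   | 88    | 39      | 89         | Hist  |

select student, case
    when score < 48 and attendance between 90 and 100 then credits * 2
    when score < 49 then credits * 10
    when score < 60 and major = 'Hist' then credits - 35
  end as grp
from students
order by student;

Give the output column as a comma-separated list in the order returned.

NULL, NULL, 10, NULL, 400, 240, -20, NULL, NULL, NULL, NULL, NULL, 290

student=Bob: (no match → NULL) → NULL
student=Eve: (no match → NULL) → NULL
student=Farah: score < 49 → 10
student=Kai: (no match → NULL) → NULL
student=Lena: score < 49 → 400
student=Noor: score < 49 → 240
student=Omar: score < 60 and major = 'Hist' → -20
student=Quinn: (no match → NULL) → NULL
student=Tara: (no match → NULL) → NULL
student=Vik: (no match → NULL) → NULL
student=Wes: (no match → NULL) → NULL
student=Xiu: (no match → NULL) → NULL
student=Zane: score < 49 → 290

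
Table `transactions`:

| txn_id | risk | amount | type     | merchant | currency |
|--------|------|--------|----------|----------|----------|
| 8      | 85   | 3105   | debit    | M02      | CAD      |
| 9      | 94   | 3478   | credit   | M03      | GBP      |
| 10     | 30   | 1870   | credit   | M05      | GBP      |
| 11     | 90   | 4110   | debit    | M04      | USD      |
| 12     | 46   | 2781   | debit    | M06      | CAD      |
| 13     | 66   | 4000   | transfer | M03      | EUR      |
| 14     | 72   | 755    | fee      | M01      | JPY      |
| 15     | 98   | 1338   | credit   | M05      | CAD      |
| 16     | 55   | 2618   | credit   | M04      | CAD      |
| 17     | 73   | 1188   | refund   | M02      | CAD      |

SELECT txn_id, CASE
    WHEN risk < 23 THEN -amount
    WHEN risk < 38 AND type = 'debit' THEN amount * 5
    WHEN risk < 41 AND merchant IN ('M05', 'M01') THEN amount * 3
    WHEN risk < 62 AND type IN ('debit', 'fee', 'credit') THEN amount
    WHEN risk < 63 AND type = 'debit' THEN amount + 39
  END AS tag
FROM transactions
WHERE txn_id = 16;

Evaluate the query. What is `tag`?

txn_id = 16: risk=55, amount=2618, type=credit, merchant=M04, currency=CAD.
risk < 23 → false
risk < 38 AND type = 'debit' → false
risk < 41 AND merchant IN ('M05', 'M01') → false
risk < 62 AND type IN ('debit', 'fee', 'credit') → true → 2618

2618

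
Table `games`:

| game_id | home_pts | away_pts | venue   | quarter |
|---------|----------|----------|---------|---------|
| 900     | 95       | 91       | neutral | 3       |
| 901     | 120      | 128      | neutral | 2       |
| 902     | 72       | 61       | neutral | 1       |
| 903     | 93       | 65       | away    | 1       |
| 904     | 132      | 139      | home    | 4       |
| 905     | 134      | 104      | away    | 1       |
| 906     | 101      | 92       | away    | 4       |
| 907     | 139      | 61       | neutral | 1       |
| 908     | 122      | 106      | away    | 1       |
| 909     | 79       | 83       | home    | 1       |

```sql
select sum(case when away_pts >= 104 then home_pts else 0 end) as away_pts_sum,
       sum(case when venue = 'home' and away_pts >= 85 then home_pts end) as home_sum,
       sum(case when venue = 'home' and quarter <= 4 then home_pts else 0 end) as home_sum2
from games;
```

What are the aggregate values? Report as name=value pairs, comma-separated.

[away_pts_sum: away_pts >= 104]
game_id=900: ✗
game_id=901: ✓ → 120
game_id=902: ✗
game_id=903: ✗
game_id=904: ✓ → 132
game_id=905: ✓ → 134
game_id=906: ✗
game_id=907: ✗
game_id=908: ✓ → 122
game_id=909: ✗
away_pts_sum = 120 + 132 + 134 + 122 = 508
—
[home_sum: venue = 'home' and away_pts >= 85]
game_id=900: ✗
game_id=901: ✗
game_id=902: ✗
game_id=903: ✗
game_id=904: ✓ → 132
game_id=905: ✗
game_id=906: ✗
game_id=907: ✗
game_id=908: ✗
game_id=909: ✗
home_sum = 132
—
[home_sum2: venue = 'home' and quarter <= 4]
game_id=900: ✗
game_id=901: ✗
game_id=902: ✗
game_id=903: ✗
game_id=904: ✓ → 132
game_id=905: ✗
game_id=906: ✗
game_id=907: ✗
game_id=908: ✗
game_id=909: ✓ → 79
home_sum2 = 132 + 79 = 211

away_pts_sum=508, home_sum=132, home_sum2=211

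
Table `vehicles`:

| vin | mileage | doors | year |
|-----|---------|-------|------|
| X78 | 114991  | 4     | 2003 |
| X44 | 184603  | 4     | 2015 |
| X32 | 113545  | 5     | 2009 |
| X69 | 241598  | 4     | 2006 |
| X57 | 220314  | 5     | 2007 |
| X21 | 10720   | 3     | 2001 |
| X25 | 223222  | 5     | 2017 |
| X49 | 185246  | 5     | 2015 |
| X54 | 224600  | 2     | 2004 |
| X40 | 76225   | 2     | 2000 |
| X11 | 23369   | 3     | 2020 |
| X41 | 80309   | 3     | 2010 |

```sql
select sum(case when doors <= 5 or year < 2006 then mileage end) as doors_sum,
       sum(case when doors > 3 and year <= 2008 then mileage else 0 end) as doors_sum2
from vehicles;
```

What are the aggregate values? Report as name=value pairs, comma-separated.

[doors_sum: doors <= 5 or year < 2006]
vin=X78: ✓ → 114991
vin=X44: ✓ → 184603
vin=X32: ✓ → 113545
vin=X69: ✓ → 241598
vin=X57: ✓ → 220314
vin=X21: ✓ → 10720
vin=X25: ✓ → 223222
vin=X49: ✓ → 185246
vin=X54: ✓ → 224600
vin=X40: ✓ → 76225
vin=X11: ✓ → 23369
vin=X41: ✓ → 80309
doors_sum = 114991 + 184603 + 113545 + 241598 + 220314 + 10720 + 223222 + 185246 + 224600 + 76225 + 23369 + 80309 = 1698742
—
[doors_sum2: doors > 3 and year <= 2008]
vin=X78: ✓ → 114991
vin=X44: ✗
vin=X32: ✗
vin=X69: ✓ → 241598
vin=X57: ✓ → 220314
vin=X21: ✗
vin=X25: ✗
vin=X49: ✗
vin=X54: ✗
vin=X40: ✗
vin=X11: ✗
vin=X41: ✗
doors_sum2 = 114991 + 241598 + 220314 = 576903

doors_sum=1698742, doors_sum2=576903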